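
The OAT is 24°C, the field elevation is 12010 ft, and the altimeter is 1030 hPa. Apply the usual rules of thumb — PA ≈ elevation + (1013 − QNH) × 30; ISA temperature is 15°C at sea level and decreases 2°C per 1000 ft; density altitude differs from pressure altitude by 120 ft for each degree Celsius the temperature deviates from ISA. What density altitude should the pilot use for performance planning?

Pressure altitude = 12010 + (1013 − 1030) × 30 = 12010 + (-510) = 11500 ft.
ISA temperature at 11500 ft = 15 − 2 × (11500/1000) = -8°C.
ISA deviation = 24 − (-8) = +32°C.
Density altitude = 11500 + 120 × (32) = 15340 ft.

15340 ft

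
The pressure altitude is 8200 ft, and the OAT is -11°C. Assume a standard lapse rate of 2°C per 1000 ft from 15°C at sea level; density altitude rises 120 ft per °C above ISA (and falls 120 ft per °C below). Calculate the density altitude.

ISA temperature at 8200 ft = 15 − 2 × (8200/1000) = -1.4°C.
ISA deviation = -11 − (-1.4) = -9.6°C.
Density altitude = 8200 + 120 × (-9.6) = 8200 + (-1152) = 7048 ft.

7048 ft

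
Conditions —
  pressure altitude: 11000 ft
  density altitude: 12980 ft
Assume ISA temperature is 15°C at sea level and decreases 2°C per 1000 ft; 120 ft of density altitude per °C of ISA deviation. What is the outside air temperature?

Density altitude − pressure altitude = 12980 − 11000 = +1980 ft.
At 120 ft/°C that is an ISA deviation of 1980/120 = +16.5°C.
ISA temperature at 11000 ft = 15 − 2 × (11000/1000) = -7°C.
OAT = ISA + deviation = -7 + (+16.5) = 9.5°C.

9.5°C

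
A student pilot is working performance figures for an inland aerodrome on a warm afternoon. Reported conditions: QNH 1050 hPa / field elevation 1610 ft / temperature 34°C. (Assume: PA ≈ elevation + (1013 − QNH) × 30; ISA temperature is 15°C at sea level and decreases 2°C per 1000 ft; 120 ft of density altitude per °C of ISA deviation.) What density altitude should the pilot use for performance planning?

2900 ft

Pressure altitude = 1610 + (1013 − 1050) × 30 = 1610 + (-1110) = 500 ft.
ISA temperature at 500 ft = 15 − 2 × (500/1000) = 14°C.
ISA deviation = 34 − 14 = +20°C.
Density altitude = 500 + 120 × (20) = 2900 ft.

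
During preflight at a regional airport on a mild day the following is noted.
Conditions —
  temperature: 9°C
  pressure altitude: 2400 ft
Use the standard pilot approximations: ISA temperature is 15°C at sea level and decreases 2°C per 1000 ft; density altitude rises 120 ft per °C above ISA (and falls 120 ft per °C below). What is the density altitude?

ISA temperature at 2400 ft = 15 − 2 × (2400/1000) = 10.2°C.
ISA deviation = 9 − 10.2 = -1.2°C.
Density altitude = 2400 + 120 × (-1.2) = 2400 + (-144) = 2256 ft.

2256 ft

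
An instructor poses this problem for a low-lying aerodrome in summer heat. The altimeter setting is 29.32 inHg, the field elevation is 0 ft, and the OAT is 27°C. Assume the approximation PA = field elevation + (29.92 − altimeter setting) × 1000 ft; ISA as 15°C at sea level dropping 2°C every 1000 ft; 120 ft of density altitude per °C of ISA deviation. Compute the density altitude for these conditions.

Pressure altitude = 0 + (29.92 − 29.32) × 1000 = 0 + (+600) = 600 ft.
ISA temperature at 600 ft = 15 − 2 × (600/1000) = 13.8°C.
ISA deviation = 27 − 13.8 = +13.2°C.
Density altitude = 600 + 120 × (13.2) = 2184 ft.

2184 ft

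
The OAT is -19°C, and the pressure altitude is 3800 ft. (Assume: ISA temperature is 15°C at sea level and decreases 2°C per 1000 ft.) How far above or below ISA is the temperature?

ISA-26.4°C

ISA temperature at 3800 ft = 15 − 2 × (3800/1000) = 7.4°C.
Deviation = OAT − ISA = -19 − 7.4 = -26.4°C.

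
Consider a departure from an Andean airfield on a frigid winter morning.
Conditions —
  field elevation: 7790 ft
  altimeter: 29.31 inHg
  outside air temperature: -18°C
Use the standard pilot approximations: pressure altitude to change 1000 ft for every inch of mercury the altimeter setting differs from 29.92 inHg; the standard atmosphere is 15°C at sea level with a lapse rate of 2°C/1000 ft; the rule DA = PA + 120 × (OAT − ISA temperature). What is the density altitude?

6456 ft

Pressure altitude = 7790 + (29.92 − 29.31) × 1000 = 7790 + (+610) = 8400 ft.
ISA temperature at 8400 ft = 15 − 2 × (8400/1000) = -1.8°C.
ISA deviation = -18 − (-1.8) = -16.2°C.
Density altitude = 8400 + 120 × (-16.2) = 6456 ft.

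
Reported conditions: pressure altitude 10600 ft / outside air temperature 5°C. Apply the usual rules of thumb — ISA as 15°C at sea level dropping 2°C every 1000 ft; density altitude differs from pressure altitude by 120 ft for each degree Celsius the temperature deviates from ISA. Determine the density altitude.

ISA temperature at 10600 ft = 15 − 2 × (10600/1000) = -6.2°C.
ISA deviation = 5 − (-6.2) = +11.2°C.
Density altitude = 10600 + 120 × (11.2) = 10600 + (+1344) = 11944 ft.

11944 ft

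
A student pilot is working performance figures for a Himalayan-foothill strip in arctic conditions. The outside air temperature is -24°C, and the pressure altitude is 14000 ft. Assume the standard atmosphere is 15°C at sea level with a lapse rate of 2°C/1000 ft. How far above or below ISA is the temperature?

ISA-11°C

ISA temperature at 14000 ft = 15 − 2 × (14000/1000) = -13°C.
Deviation = OAT − ISA = -24 − (-13) = -11°C.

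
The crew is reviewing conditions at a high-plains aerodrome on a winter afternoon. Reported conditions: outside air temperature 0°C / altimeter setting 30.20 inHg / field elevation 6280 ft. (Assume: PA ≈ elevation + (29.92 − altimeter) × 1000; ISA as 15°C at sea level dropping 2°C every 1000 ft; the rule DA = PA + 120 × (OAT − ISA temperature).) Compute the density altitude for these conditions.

5640 ft

Pressure altitude = 6280 + (29.92 − 30.20) × 1000 = 6280 + (-280) = 6000 ft.
ISA temperature at 6000 ft = 15 − 2 × (6000/1000) = 3°C.
ISA deviation = 0 − 3 = -3°C.
Density altitude = 6000 + 120 × (-3) = 5640 ft.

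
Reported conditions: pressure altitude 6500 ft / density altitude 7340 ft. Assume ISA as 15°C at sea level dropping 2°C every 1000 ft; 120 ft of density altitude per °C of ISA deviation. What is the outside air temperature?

Density altitude − pressure altitude = 7340 − 6500 = +840 ft.
At 120 ft/°C that is an ISA deviation of 840/120 = +7°C.
ISA temperature at 6500 ft = 15 − 2 × (6500/1000) = 2°C.
OAT = ISA + deviation = 2 + (+7) = 9°C.

9°C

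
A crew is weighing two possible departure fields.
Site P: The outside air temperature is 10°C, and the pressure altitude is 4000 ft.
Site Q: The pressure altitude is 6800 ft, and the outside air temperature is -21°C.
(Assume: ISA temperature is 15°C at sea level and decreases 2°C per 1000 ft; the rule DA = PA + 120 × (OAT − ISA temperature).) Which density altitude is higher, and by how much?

Site P: ISA temp = 7°C, deviation +3°C, DA = 4000 + 120 × 3 = 4360 ft.
Site Q: ISA temp = 1.4°C, deviation -22.4°C, DA = 6800 + 120 × (-22.4) = 4112 ft.
Site P is higher by 4360 − 4112 = 248 ft.

Site P by 248 ft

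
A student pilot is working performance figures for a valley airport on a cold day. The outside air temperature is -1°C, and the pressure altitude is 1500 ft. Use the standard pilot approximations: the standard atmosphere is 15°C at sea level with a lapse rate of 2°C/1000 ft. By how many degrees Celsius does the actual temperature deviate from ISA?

ISA temperature at 1500 ft = 15 − 2 × (1500/1000) = 12°C.
Deviation = OAT − ISA = -1 − 12 = -13°C.

ISA-13°C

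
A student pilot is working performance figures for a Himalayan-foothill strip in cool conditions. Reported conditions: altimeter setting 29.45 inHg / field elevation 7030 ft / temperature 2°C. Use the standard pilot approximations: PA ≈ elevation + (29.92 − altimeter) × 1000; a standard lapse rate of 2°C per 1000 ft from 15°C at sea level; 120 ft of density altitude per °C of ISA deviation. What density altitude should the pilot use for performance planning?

Pressure altitude = 7030 + (29.92 − 29.45) × 1000 = 7030 + (+470) = 7500 ft.
ISA temperature at 7500 ft = 15 − 2 × (7500/1000) = 0°C.
ISA deviation = 2 − 0 = +2°C.
Density altitude = 7500 + 120 × (2) = 7740 ft.

7740 ft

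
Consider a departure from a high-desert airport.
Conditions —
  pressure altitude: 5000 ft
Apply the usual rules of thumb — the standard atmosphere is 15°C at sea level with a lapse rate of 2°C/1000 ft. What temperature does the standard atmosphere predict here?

5°C

ISA temperature = 15 − 2 × (5000/1000) = 15 − 10 = 5°C.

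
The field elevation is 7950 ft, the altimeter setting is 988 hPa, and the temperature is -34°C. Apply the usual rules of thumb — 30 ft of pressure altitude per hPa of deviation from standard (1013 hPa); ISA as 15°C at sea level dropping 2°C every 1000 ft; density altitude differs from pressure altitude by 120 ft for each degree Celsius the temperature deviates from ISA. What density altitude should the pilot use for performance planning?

Pressure altitude = 7950 + (1013 − 988) × 30 = 7950 + (+750) = 8700 ft.
ISA temperature at 8700 ft = 15 − 2 × (8700/1000) = -2.4°C.
ISA deviation = -34 − (-2.4) = -31.6°C.
Density altitude = 8700 + 120 × (-31.6) = 4908 ft.

4908 ft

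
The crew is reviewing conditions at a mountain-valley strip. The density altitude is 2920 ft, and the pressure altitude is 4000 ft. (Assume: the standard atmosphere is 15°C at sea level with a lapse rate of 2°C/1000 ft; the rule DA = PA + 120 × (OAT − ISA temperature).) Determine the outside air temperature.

Density altitude − pressure altitude = 2920 − 4000 = -1080 ft.
At 120 ft/°C that is an ISA deviation of -1080/120 = -9°C.
ISA temperature at 4000 ft = 15 − 2 × (4000/1000) = 7°C.
OAT = ISA + deviation = 7 + (-9) = -2°C.

-2°C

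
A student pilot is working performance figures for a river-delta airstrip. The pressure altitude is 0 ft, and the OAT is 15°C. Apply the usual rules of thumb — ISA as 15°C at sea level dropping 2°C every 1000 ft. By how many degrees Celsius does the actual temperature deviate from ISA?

ISA0°C

ISA temperature at 0 ft = 15 − 2 × (0/1000) = 15°C.
Deviation = OAT − ISA = 15 − 15 = 0°C.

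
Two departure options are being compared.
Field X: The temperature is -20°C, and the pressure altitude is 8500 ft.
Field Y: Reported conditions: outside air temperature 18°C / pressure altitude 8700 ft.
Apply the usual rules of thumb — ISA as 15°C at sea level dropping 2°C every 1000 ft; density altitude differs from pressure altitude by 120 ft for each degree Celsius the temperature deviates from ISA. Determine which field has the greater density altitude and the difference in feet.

Field Y by 4808 ft

Field X: ISA temp = -2°C, deviation -18°C, DA = 8500 + 120 × (-18) = 6340 ft.
Field Y: ISA temp = -2.4°C, deviation +20.4°C, DA = 8700 + 120 × 20.4 = 11148 ft.
Field Y is higher by 11148 − 6340 = 4808 ft.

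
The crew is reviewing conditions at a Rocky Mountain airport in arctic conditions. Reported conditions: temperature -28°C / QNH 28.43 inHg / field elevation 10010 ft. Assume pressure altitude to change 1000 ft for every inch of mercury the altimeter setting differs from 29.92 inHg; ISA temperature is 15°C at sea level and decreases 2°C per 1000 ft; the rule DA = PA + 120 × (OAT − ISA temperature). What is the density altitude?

9100 ft

Pressure altitude = 10010 + (29.92 − 28.43) × 1000 = 10010 + (+1490) = 11500 ft.
ISA temperature at 11500 ft = 15 − 2 × (11500/1000) = -8°C.
ISA deviation = -28 − (-8) = -20°C.
Density altitude = 11500 + 120 × (-20) = 9100 ft.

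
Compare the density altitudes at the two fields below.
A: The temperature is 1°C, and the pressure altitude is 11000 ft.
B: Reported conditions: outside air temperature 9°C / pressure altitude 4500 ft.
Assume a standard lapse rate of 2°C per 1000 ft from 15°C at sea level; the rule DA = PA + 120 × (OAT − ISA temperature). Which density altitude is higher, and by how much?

A by 7100 ft

A: ISA temp = -7°C, deviation +8°C, DA = 11000 + 120 × 8 = 11960 ft.
B: ISA temp = 6°C, deviation +3°C, DA = 4500 + 120 × 3 = 4860 ft.
A is higher by 11960 − 4860 = 7100 ft.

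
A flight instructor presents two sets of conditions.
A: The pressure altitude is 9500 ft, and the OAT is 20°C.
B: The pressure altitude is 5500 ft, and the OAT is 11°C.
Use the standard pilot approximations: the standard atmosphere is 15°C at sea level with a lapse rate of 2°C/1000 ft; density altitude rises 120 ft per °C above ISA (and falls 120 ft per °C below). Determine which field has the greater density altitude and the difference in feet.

A: ISA temp = -4°C, deviation +24°C, DA = 9500 + 120 × 24 = 12380 ft.
B: ISA temp = 4°C, deviation +7°C, DA = 5500 + 120 × 7 = 6340 ft.
A is higher by 12380 − 6340 = 6040 ft.

A by 6040 ft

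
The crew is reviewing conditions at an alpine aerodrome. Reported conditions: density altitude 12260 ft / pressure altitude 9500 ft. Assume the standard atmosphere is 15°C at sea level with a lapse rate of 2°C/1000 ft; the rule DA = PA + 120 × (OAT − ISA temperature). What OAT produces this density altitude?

Density altitude − pressure altitude = 12260 − 9500 = +2760 ft.
At 120 ft/°C that is an ISA deviation of 2760/120 = +23°C.
ISA temperature at 9500 ft = 15 − 2 × (9500/1000) = -4°C.
OAT = ISA + deviation = -4 + (+23) = 19°C.

19°C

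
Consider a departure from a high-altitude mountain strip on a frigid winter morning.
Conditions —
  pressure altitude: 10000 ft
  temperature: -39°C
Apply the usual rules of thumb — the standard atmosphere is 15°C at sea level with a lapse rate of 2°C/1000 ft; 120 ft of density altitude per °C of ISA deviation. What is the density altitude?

ISA temperature at 10000 ft = 15 − 2 × (10000/1000) = -5°C.
ISA deviation = -39 − (-5) = -34°C.
Density altitude = 10000 + 120 × (-34) = 10000 + (-4080) = 5920 ft.

5920 ft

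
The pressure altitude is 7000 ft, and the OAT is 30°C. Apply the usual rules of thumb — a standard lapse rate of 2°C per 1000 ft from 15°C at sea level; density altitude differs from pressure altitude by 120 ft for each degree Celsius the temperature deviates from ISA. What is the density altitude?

ISA temperature at 7000 ft = 15 − 2 × (7000/1000) = 1°C.
ISA deviation = 30 − 1 = +29°C.
Density altitude = 7000 + 120 × (29) = 7000 + (+3480) = 10480 ft.

10480 ft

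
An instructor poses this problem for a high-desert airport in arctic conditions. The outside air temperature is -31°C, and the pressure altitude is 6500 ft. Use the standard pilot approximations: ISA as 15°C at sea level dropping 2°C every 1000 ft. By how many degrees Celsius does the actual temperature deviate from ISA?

ISA-33°C

ISA temperature at 6500 ft = 15 − 2 × (6500/1000) = 2°C.
Deviation = OAT − ISA = -31 − 2 = -33°C.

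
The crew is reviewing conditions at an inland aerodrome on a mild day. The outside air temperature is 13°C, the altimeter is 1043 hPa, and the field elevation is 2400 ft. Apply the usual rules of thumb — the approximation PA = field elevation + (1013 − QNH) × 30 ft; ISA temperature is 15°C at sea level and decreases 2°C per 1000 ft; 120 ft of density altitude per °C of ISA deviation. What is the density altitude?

1620 ft

Pressure altitude = 2400 + (1013 − 1043) × 30 = 2400 + (-900) = 1500 ft.
ISA temperature at 1500 ft = 15 − 2 × (1500/1000) = 12°C.
ISA deviation = 13 − 12 = +1°C.
Density altitude = 1500 + 120 × (1) = 1620 ft.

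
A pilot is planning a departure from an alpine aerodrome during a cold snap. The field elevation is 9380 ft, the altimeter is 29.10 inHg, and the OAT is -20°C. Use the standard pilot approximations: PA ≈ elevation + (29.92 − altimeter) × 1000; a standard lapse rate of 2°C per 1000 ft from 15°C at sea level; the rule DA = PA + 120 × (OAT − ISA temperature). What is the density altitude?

Pressure altitude = 9380 + (29.92 − 29.10) × 1000 = 9380 + (+820) = 10200 ft.
ISA temperature at 10200 ft = 15 − 2 × (10200/1000) = -5.4°C.
ISA deviation = -20 − (-5.4) = -14.6°C.
Density altitude = 10200 + 120 × (-14.6) = 8448 ft.

8448 ft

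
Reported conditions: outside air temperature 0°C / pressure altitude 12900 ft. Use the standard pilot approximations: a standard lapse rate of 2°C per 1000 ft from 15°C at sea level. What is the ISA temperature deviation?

ISA+10.8°C

ISA temperature at 12900 ft = 15 − 2 × (12900/1000) = -10.8°C.
Deviation = OAT − ISA = 0 − (-10.8) = +10.8°C.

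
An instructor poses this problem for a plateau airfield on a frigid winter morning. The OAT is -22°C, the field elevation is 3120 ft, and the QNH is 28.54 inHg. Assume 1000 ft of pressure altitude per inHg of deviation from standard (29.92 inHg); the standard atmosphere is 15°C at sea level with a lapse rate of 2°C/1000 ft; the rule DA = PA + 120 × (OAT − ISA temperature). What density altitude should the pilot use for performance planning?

Pressure altitude = 3120 + (29.92 − 28.54) × 1000 = 3120 + (+1380) = 4500 ft.
ISA temperature at 4500 ft = 15 − 2 × (4500/1000) = 6°C.
ISA deviation = -22 − 6 = -28°C.
Density altitude = 4500 + 120 × (-28) = 1140 ft.

1140 ft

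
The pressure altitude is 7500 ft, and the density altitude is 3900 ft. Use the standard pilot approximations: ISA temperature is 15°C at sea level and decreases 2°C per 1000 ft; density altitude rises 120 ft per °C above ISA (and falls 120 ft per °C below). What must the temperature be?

-30°C

Density altitude − pressure altitude = 3900 − 7500 = -3600 ft.
At 120 ft/°C that is an ISA deviation of -3600/120 = -30°C.
ISA temperature at 7500 ft = 15 − 2 × (7500/1000) = 0°C.
OAT = ISA + deviation = 0 + (-30) = -30°C.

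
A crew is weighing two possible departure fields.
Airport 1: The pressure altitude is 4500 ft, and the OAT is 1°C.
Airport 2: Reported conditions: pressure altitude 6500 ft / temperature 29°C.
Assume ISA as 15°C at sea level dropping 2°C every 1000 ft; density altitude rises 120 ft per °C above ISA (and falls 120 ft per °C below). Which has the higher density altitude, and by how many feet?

Airport 2 by 5840 ft

Airport 1: ISA temp = 6°C, deviation -5°C, DA = 4500 + 120 × (-5) = 3900 ft.
Airport 2: ISA temp = 2°C, deviation +27°C, DA = 6500 + 120 × 27 = 9740 ft.
Airport 2 is higher by 9740 − 3900 = 5840 ft.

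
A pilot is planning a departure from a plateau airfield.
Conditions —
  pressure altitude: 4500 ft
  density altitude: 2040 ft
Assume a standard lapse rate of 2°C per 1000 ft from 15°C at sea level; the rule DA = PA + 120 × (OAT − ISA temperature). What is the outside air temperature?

-14.5°C

Density altitude − pressure altitude = 2040 − 4500 = -2460 ft.
At 120 ft/°C that is an ISA deviation of -2460/120 = -20.5°C.
ISA temperature at 4500 ft = 15 − 2 × (4500/1000) = 6°C.
OAT = ISA + deviation = 6 + (-20.5) = -14.5°C.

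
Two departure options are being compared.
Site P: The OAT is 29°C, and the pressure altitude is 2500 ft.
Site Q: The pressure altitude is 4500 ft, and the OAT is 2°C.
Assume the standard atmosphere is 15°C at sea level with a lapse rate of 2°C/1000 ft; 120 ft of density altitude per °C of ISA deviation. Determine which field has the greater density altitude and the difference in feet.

Site P: ISA temp = 10°C, deviation +19°C, DA = 2500 + 120 × 19 = 4780 ft.
Site Q: ISA temp = 6°C, deviation -4°C, DA = 4500 + 120 × (-4) = 4020 ft.
Site P is higher by 4780 − 4020 = 760 ft.

Site P by 760 ft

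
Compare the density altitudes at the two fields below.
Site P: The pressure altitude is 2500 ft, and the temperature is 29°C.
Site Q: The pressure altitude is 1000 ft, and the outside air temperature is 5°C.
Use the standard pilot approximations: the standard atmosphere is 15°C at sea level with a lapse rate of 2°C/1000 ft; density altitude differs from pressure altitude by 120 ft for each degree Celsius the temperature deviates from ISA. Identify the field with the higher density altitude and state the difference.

Site P: ISA temp = 10°C, deviation +19°C, DA = 2500 + 120 × 19 = 4780 ft.
Site Q: ISA temp = 13°C, deviation -8°C, DA = 1000 + 120 × (-8) = 40 ft.
Site P is higher by 4780 − 40 = 4740 ft.

Site P by 4740 ft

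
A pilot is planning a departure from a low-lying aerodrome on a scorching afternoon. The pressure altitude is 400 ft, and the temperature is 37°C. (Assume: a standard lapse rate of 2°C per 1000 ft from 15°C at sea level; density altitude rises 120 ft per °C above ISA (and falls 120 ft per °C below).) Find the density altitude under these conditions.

ISA temperature at 400 ft = 15 − 2 × (400/1000) = 14.2°C.
ISA deviation = 37 − 14.2 = +22.8°C.
Density altitude = 400 + 120 × (22.8) = 400 + (+2736) = 3136 ft.

3136 ft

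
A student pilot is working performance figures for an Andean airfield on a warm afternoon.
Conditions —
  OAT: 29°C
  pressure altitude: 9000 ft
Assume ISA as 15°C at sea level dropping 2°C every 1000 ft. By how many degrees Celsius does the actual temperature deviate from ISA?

ISA+32°C

ISA temperature at 9000 ft = 15 − 2 × (9000/1000) = -3°C.
Deviation = OAT − ISA = 29 − (-3) = +32°C.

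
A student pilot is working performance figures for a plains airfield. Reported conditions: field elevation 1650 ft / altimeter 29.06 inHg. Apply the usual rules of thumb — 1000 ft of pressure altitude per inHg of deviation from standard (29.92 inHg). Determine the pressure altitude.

Pressure correction = (29.92 − 29.06) × 1000 = +860 ft.
Pressure altitude = 1650 + (+860) = 2510 ft.

2510 ft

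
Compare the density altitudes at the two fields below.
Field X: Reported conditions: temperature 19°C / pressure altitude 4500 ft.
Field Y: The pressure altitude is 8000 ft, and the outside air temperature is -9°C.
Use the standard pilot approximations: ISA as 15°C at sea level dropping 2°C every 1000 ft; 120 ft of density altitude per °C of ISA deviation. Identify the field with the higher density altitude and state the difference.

Field X: ISA temp = 6°C, deviation +13°C, DA = 4500 + 120 × 13 = 6060 ft.
Field Y: ISA temp = -1°C, deviation -8°C, DA = 8000 + 120 × (-8) = 7040 ft.
Field Y is higher by 7040 − 6060 = 980 ft.

Field Y by 980 ft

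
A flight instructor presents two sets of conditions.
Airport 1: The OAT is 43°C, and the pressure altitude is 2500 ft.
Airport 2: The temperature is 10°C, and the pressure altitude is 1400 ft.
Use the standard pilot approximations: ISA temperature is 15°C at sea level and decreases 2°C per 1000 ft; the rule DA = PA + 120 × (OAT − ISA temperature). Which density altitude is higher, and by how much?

Airport 1: ISA temp = 10°C, deviation +33°C, DA = 2500 + 120 × 33 = 6460 ft.
Airport 2: ISA temp = 12.2°C, deviation -2.2°C, DA = 1400 + 120 × (-2.2) = 1136 ft.
Airport 1 is higher by 6460 − 1136 = 5324 ft.

Airport 1 by 5324 ft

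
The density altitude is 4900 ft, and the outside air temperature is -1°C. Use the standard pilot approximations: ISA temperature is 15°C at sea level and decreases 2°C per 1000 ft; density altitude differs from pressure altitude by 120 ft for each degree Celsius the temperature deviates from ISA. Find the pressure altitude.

DA = PA + 120 × (OAT − (15 − 2·PA/1000)) = PA + 120·OAT − 1800 + 0.24·PA = 1.24·PA + 120·OAT − 1800.
So 1.24·PA = 4900 − 120 × (-1) + 1800 = 6820.
PA = 6820 / 1.24 = 5500 ft.

5500 ft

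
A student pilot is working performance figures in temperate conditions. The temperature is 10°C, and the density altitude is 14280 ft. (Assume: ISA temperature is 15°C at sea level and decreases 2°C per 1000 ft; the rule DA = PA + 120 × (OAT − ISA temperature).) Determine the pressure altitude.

DA = PA + 120 × (OAT − (15 − 2·PA/1000)) = PA + 120·OAT − 1800 + 0.24·PA = 1.24·PA + 120·OAT − 1800.
So 1.24·PA = 14280 − 120 × 10 + 1800 = 14880.
PA = 14880 / 1.24 = 12000 ft.

12000 ft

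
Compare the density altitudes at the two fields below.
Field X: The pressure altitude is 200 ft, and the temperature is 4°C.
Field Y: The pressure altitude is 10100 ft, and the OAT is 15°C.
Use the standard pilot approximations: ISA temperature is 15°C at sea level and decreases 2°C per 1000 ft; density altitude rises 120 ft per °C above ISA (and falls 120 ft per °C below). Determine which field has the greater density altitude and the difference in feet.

Field Y by 13596 ft

Field X: ISA temp = 14.6°C, deviation -10.6°C, DA = 200 + 120 × (-10.6) = -1072 ft.
Field Y: ISA temp = -5.2°C, deviation +20.2°C, DA = 10100 + 120 × 20.2 = 12524 ft.
Field Y is higher by 12524 − (-1072) = 13596 ft.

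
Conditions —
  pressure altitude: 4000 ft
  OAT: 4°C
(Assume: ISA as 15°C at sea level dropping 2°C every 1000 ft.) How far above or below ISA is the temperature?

ISA temperature at 4000 ft = 15 − 2 × (4000/1000) = 7°C.
Deviation = OAT − ISA = 4 − 7 = -3°C.

ISA-3°C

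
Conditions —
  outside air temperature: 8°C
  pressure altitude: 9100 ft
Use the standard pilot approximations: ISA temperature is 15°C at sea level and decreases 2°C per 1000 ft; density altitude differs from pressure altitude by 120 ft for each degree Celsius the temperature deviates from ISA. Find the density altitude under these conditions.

10444 ft

ISA temperature at 9100 ft = 15 − 2 × (9100/1000) = -3.2°C.
ISA deviation = 8 − (-3.2) = +11.2°C.
Density altitude = 9100 + 120 × (11.2) = 9100 + (+1344) = 10444 ft.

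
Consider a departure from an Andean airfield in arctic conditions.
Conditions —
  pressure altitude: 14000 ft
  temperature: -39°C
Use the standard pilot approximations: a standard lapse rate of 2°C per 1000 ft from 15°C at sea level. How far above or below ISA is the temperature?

ISA temperature at 14000 ft = 15 − 2 × (14000/1000) = -13°C.
Deviation = OAT − ISA = -39 − (-13) = -26°C.

ISA-26°C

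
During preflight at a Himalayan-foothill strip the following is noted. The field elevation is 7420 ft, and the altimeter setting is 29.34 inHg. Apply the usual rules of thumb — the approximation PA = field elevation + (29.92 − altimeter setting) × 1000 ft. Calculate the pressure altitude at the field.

8000 ft

Pressure correction = (29.92 − 29.34) × 1000 = +580 ft.
Pressure altitude = 7420 + (+580) = 8000 ft.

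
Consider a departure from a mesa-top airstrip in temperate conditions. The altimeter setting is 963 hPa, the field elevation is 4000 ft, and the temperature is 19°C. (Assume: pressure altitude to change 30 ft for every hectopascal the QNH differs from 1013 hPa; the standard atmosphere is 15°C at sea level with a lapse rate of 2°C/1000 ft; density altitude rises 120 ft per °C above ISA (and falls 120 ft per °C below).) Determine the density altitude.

7300 ft

Pressure altitude = 4000 + (1013 − 963) × 30 = 4000 + (+1500) = 5500 ft.
ISA temperature at 5500 ft = 15 − 2 × (5500/1000) = 4°C.
ISA deviation = 19 − 4 = +15°C.
Density altitude = 5500 + 120 × (15) = 7300 ft.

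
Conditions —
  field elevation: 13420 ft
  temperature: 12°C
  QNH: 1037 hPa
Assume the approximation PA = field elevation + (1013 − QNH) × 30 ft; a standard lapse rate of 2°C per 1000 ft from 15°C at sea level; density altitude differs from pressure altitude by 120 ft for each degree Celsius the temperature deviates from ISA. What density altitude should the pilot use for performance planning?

Pressure altitude = 13420 + (1013 − 1037) × 30 = 13420 + (-720) = 12700 ft.
ISA temperature at 12700 ft = 15 − 2 × (12700/1000) = -10.4°C.
ISA deviation = 12 − (-10.4) = +22.4°C.
Density altitude = 12700 + 120 × (22.4) = 15388 ft.

15388 ft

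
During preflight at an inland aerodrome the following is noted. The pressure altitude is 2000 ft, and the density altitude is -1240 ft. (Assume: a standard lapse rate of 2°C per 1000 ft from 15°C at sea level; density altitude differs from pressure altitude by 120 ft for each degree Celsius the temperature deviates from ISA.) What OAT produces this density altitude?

Density altitude − pressure altitude = -1240 − 2000 = -3240 ft.
At 120 ft/°C that is an ISA deviation of -3240/120 = -27°C.
ISA temperature at 2000 ft = 15 − 2 × (2000/1000) = 11°C.
OAT = ISA + deviation = 11 + (-27) = -16°C.

-16°C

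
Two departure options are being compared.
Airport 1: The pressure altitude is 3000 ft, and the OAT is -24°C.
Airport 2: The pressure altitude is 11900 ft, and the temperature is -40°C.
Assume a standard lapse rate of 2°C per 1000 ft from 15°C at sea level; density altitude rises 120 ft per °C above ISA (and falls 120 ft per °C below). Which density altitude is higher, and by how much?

Airport 1: ISA temp = 9°C, deviation -33°C, DA = 3000 + 120 × (-33) = -960 ft.
Airport 2: ISA temp = -8.8°C, deviation -31.2°C, DA = 11900 + 120 × (-31.2) = 8156 ft.
Airport 2 is higher by 8156 − (-960) = 9116 ft.

Airport 2 by 9116 ft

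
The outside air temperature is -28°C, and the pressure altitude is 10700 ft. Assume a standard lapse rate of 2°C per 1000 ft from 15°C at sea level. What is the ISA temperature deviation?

ISA-21.6°C

ISA temperature at 10700 ft = 15 − 2 × (10700/1000) = -6.4°C.
Deviation = OAT − ISA = -28 − (-6.4) = -21.6°C.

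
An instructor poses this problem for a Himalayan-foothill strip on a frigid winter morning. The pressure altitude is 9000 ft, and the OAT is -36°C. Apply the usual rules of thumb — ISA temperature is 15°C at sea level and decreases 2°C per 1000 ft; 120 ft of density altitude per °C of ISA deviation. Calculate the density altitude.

5040 ft

ISA temperature at 9000 ft = 15 − 2 × (9000/1000) = -3°C.
ISA deviation = -36 − (-3) = -33°C.
Density altitude = 9000 + 120 × (-33) = 9000 + (-3960) = 5040 ft.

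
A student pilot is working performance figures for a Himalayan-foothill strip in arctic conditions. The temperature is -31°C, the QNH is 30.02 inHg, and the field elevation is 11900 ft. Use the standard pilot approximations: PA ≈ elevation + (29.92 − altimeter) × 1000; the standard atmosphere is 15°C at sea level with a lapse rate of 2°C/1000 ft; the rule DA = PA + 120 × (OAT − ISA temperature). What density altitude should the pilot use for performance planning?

9112 ft

Pressure altitude = 11900 + (29.92 − 30.02) × 1000 = 11900 + (-100) = 11800 ft.
ISA temperature at 11800 ft = 15 − 2 × (11800/1000) = -8.6°C.
ISA deviation = -31 − (-8.6) = -22.4°C.
Density altitude = 11800 + 120 × (-22.4) = 9112 ft.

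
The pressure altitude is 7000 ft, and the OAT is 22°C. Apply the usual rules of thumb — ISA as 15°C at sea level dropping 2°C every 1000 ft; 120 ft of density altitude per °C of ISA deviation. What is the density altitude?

ISA temperature at 7000 ft = 15 − 2 × (7000/1000) = 1°C.
ISA deviation = 22 − 1 = +21°C.
Density altitude = 7000 + 120 × (21) = 7000 + (+2520) = 9520 ft.

9520 ft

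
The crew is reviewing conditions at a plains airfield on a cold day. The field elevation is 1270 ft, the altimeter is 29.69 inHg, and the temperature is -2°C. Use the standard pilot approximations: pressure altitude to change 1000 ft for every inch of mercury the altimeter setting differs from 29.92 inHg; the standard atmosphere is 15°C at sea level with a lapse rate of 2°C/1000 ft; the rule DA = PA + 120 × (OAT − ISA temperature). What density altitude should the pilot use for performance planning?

-180 ft

Pressure altitude = 1270 + (29.92 − 29.69) × 1000 = 1270 + (+230) = 1500 ft.
ISA temperature at 1500 ft = 15 − 2 × (1500/1000) = 12°C.
ISA deviation = -2 − 12 = -14°C.
Density altitude = 1500 + 120 × (-14) = -180 ft.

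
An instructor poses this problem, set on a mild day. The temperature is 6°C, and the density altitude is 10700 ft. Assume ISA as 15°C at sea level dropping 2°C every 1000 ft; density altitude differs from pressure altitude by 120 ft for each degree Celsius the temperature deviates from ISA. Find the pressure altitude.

DA = PA + 120 × (OAT − (15 − 2·PA/1000)) = PA + 120·OAT − 1800 + 0.24·PA = 1.24·PA + 120·OAT − 1800.
So 1.24·PA = 10700 − 120 × 6 + 1800 = 11780.
PA = 11780 / 1.24 = 9500 ft.

9500 ft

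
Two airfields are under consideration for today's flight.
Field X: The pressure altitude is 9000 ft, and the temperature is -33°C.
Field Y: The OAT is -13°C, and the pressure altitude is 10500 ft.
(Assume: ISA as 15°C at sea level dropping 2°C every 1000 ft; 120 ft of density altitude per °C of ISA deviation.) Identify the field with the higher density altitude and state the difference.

Field Y by 4260 ft

Field X: ISA temp = -3°C, deviation -30°C, DA = 9000 + 120 × (-30) = 5400 ft.
Field Y: ISA temp = -6°C, deviation -7°C, DA = 10500 + 120 × (-7) = 9660 ft.
Field Y is higher by 9660 − 5400 = 4260 ft.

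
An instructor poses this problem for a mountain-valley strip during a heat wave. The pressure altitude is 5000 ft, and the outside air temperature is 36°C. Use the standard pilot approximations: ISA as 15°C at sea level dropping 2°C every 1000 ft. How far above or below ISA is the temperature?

ISA temperature at 5000 ft = 15 − 2 × (5000/1000) = 5°C.
Deviation = OAT − ISA = 36 − 5 = +31°C.

ISA+31°C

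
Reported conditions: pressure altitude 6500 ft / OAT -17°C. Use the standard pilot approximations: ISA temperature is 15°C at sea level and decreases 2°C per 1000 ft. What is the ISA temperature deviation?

ISA-19°C

ISA temperature at 6500 ft = 15 − 2 × (6500/1000) = 2°C.
Deviation = OAT − ISA = -17 − 2 = -19°C.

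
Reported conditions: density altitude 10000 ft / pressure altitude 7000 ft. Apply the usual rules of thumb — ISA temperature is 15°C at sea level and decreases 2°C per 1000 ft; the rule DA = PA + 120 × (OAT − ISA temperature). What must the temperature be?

Density altitude − pressure altitude = 10000 − 7000 = +3000 ft.
At 120 ft/°C that is an ISA deviation of 3000/120 = +25°C.
ISA temperature at 7000 ft = 15 − 2 × (7000/1000) = 1°C.
OAT = ISA + deviation = 1 + (+25) = 26°C.

26°C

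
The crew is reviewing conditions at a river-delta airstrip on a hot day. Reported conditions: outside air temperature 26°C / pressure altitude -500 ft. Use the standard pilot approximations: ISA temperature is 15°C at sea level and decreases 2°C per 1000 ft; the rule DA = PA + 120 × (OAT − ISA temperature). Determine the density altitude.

700 ft

ISA temperature at -500 ft = 15 − 2 × (-500/1000) = 16°C.
ISA deviation = 26 − 16 = +10°C.
Density altitude = -500 + 120 × (10) = -500 + (+1200) = 700 ft.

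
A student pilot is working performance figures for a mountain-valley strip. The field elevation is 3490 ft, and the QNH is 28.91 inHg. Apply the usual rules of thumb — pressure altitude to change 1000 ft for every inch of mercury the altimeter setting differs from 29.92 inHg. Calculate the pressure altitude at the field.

4500 ft

Pressure correction = (29.92 − 28.91) × 1000 = +1010 ft.
Pressure altitude = 3490 + (+1010) = 4500 ft.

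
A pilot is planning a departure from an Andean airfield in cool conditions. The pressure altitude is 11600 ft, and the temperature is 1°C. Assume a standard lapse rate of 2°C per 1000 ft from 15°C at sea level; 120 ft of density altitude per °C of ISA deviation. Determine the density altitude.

ISA temperature at 11600 ft = 15 − 2 × (11600/1000) = -8.2°C.
ISA deviation = 1 − (-8.2) = +9.2°C.
Density altitude = 11600 + 120 × (9.2) = 11600 + (+1104) = 12704 ft.

12704 ft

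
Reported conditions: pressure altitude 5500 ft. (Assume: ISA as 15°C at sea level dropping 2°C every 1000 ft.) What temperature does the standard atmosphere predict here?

4°C

ISA temperature = 15 − 2 × (5500/1000) = 15 − 11 = 4°C.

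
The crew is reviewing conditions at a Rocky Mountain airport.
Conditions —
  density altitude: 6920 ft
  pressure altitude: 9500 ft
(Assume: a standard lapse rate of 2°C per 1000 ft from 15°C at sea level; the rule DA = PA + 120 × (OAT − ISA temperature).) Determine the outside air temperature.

Density altitude − pressure altitude = 6920 − 9500 = -2580 ft.
At 120 ft/°C that is an ISA deviation of -2580/120 = -21.5°C.
ISA temperature at 9500 ft = 15 − 2 × (9500/1000) = -4°C.
OAT = ISA + deviation = -4 + (-21.5) = -25.5°C.

-25.5°C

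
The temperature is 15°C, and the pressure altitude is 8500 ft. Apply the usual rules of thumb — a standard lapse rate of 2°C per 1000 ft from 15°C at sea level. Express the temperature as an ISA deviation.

ISA+17°C

ISA temperature at 8500 ft = 15 − 2 × (8500/1000) = -2°C.
Deviation = OAT − ISA = 15 − (-2) = +17°C.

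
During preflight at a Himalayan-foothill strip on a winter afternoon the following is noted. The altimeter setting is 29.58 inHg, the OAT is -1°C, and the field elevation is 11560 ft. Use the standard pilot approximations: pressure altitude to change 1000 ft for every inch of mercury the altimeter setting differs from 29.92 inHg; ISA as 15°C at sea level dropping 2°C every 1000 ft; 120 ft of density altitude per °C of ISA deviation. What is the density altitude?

12836 ft

Pressure altitude = 11560 + (29.92 − 29.58) × 1000 = 11560 + (+340) = 11900 ft.
ISA temperature at 11900 ft = 15 − 2 × (11900/1000) = -8.8°C.
ISA deviation = -1 − (-8.8) = +7.8°C.
Density altitude = 11900 + 120 × (7.8) = 12836 ft.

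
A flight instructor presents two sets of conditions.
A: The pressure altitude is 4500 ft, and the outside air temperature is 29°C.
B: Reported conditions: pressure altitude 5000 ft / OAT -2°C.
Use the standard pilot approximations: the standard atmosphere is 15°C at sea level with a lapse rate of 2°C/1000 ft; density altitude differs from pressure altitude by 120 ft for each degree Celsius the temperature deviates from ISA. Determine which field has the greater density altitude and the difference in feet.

A by 3100 ft

A: ISA temp = 6°C, deviation +23°C, DA = 4500 + 120 × 23 = 7260 ft.
B: ISA temp = 5°C, deviation -7°C, DA = 5000 + 120 × (-7) = 4160 ft.
A is higher by 7260 − 4160 = 3100 ft.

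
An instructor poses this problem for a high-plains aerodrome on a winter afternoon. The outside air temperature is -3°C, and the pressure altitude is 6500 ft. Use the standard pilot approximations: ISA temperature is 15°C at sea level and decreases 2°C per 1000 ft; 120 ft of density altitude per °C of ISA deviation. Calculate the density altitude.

5900 ft

ISA temperature at 6500 ft = 15 − 2 × (6500/1000) = 2°C.
ISA deviation = -3 − 2 = -5°C.
Density altitude = 6500 + 120 × (-5) = 6500 + (-600) = 5900 ft.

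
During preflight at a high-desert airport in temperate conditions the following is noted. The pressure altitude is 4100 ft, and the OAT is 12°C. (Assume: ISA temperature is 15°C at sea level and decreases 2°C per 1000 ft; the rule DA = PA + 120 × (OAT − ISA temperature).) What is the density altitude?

ISA temperature at 4100 ft = 15 − 2 × (4100/1000) = 6.8°C.
ISA deviation = 12 − 6.8 = +5.2°C.
Density altitude = 4100 + 120 × (5.2) = 4100 + (+624) = 4724 ft.

4724 ft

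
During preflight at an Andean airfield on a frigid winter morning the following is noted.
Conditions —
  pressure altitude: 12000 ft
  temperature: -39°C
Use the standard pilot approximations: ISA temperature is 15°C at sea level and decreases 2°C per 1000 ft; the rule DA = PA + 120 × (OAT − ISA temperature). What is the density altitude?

8400 ft

ISA temperature at 12000 ft = 15 − 2 × (12000/1000) = -9°C.
ISA deviation = -39 − (-9) = -30°C.
Density altitude = 12000 + 120 × (-30) = 12000 + (-3600) = 8400 ft.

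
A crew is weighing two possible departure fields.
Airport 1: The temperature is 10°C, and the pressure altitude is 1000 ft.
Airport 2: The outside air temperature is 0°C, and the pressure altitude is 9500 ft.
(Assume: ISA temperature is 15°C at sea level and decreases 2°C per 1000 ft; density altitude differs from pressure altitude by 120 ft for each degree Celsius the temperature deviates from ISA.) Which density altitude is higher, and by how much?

Airport 2 by 9340 ft

Airport 1: ISA temp = 13°C, deviation -3°C, DA = 1000 + 120 × (-3) = 640 ft.
Airport 2: ISA temp = -4°C, deviation +4°C, DA = 9500 + 120 × 4 = 9980 ft.
Airport 2 is higher by 9980 − 640 = 9340 ft.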